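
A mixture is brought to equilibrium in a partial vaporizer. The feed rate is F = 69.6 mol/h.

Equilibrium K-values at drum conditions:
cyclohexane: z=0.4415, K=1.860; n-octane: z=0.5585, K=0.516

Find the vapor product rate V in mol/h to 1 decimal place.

Binary case is linear: z₁(K₁−1)(1+ψ(K₂−1)) + z₂(K₂−1)(1+ψ(K₁−1)) = 0
⇒ ψ = [z₁(K₁−1)+z₂(K₂−1)] / [−(K₁−1)(K₂−1)] = 0.10938/0.41624 = 0.2628
Then V = ψ·F = 0.2628·69.6 = 18.3 mol/h and L = F − V = 51.3 mol/h.

V = 18.3 mol/h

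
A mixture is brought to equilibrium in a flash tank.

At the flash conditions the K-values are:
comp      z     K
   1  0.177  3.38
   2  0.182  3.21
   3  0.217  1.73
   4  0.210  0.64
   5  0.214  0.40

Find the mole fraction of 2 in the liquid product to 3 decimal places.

x_2 = 0.063

Rachford–Rice: g(β) = Σ zᵢ(Kᵢ−1)/(1+β(Kᵢ−1)) = 0.
g(0) = ΣzᵢKᵢ − 1 = 0.778 and g(1) = 1 − Σzᵢ/Kᵢ = -0.098, so a root lies in (0, 1).
Iterate (Newton) starting at β = 0.5:
  β = 0.500: g = 0.2239, g' = -0.669 → β = 0.834
  β = 0.834: g = 0.0158, g' = -0.632 → β = 0.859
Converged at β = 0.859.
Compositions from xᵢ = zᵢ/(1+β(Kᵢ−1)), yᵢ = Kᵢxᵢ:
  1: x = 0.058, y = 0.196
  2: x = 0.063, y = 0.202
  3: x = 0.133, y = 0.231
  4: x = 0.304, y = 0.195
  5: x = 0.442, y = 0.177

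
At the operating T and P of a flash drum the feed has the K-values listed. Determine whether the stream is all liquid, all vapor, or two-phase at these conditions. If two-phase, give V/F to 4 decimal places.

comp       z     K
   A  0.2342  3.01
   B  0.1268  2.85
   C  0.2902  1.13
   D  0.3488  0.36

two-phase, V/F = 0.5958

ΣzᵢKᵢ = 1.5198; Σzᵢ/Kᵢ = 1.3480.
Both exceed 1, so a two-phase solution exists.
Newton iteration, ψ⁰ = 0.45:
  ψ = 0.4500: g = 0.09730, g' = -0.6763 → ψ = 0.5939
  ψ = 0.5939: g = 0.00129, g' = -0.6711 → ψ = 0.5958
Converged at ψ = 0.5958.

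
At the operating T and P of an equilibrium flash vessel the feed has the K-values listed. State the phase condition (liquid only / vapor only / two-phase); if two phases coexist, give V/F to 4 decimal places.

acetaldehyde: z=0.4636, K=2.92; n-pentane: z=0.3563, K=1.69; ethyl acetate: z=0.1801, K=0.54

ΣzᵢKᵢ = 2.0531; Σzᵢ/Kᵢ = 0.7031.
Since Σzᵢ/Kᵢ < 1 the mixture is above its dew point — single vapor phase.

vapor only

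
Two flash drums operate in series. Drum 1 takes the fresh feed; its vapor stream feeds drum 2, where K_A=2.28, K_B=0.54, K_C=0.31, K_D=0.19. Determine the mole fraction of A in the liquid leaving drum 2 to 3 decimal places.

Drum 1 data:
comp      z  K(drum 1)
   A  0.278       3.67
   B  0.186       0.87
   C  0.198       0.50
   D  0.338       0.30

x_A (drum 2) = 0.338

Drum 1:
Newton–Raphson from ψ₁ = 0.53:
  ψ₁ = 0.530: g = -0.2295, g' = -0.854 → ψ₁ = 0.261
  ψ₁ = 0.261: g = 0.0089, g' = -1.005 → ψ₁ = 0.270
Converged at ψ₁ = 0.270.
Drum-1 compositions:
  A: x = 0.162, y = 0.593
  B: x = 0.193, y = 0.168
  C: x = 0.229, y = 0.114
  D: x = 0.417, y = 0.125
Drum-2 feed = drum-1 vapor: z₂ = (0.5928, 0.1677, 0.1145, 0.1250).
Drum 2:
Let ψ₂ = V/F and solve Σ zᵢ(Kᵢ−1)/(1+ψ₂(Kᵢ−1)) = 0.
Check two-phase: ΣzᵢKᵢ = 1.501 > 1 and Σzᵢ/Kᵢ = 1.598 > 1, so g(0) = 0.501 > 0 and g(1) = -0.598 < 0.
Newton iteration, ψ₂⁰ = 0.65:
  ψ₂ = 0.650: g = -0.0530, g' = -0.907 → ψ₂ = 0.592
  ψ₂ = 0.592: g = -0.0021, g' = -0.840 → ψ₂ = 0.589
Converged at ψ₂ = 0.589.
  A: x = 0.338, y = 0.771
  B: x = 0.230, y = 0.124
  C: x = 0.193, y = 0.060
  D: x = 0.239, y = 0.045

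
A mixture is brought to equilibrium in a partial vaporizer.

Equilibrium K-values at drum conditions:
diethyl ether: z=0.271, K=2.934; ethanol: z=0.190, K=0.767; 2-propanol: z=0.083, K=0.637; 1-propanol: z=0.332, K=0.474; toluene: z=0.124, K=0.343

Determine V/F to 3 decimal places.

V/F = 0.214

Material balance + equilibrium reduce to Σ zᵢ(Kᵢ−1)/(1+V/F(Kᵢ−1)) = 0.
Feasibility: ΣzᵢKᵢ = 1.194, Σzᵢ/Kᵢ = 1.532 — both > 1, two phases present.
Iterate (Newton) starting at V/F = 0.37:
  V/F = 0.370: g = -0.1022, g' = -0.606 → V/F = 0.201
  V/F = 0.201: g = 0.0090, g' = -0.735 → V/F = 0.214
Converged at V/F = 0.214.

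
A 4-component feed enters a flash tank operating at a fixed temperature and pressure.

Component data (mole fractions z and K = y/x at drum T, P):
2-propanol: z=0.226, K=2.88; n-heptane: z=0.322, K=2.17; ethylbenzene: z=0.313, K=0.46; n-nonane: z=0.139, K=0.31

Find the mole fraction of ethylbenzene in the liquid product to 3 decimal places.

Let ψ = V/F and solve Σ zᵢ(Kᵢ−1)/(1+ψ(Kᵢ−1)) = 0.
g(0) = ΣzᵢKᵢ − 1 = 0.537 and g(1) = 1 − Σzᵢ/Kᵢ = -0.356, so a root lies in (0, 1).
Iterate (Newton) starting at ψ = 0.31:
  ψ = 0.310: g = 0.2199, g' = -0.795 → ψ = 0.587
  ψ = 0.587: g = 0.0170, g' = -0.718 → ψ = 0.610
Converged at ψ = 0.610.
Compositions from xᵢ = zᵢ/(1+ψ(Kᵢ−1)), yᵢ = Kᵢxᵢ:
  2-propanol: x = 0.105, y = 0.303
  n-heptane: x = 0.188, y = 0.408
  ethylbenzene: x = 0.467, y = 0.215
  n-nonane: x = 0.240, y = 0.074

x_ethylbenzene = 0.467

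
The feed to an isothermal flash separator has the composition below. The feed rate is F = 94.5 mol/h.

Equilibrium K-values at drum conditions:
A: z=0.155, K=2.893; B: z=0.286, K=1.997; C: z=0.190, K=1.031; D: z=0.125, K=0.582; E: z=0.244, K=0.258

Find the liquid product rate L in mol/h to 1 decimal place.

L = 48.3 mol/h

Iterate (Newton) starting at ψ = 0.41:
  ψ = 0.410: g = 0.0502, g' = -0.629 → ψ = 0.490
  ψ = 0.490: g = -0.0005, g' = -0.644 → ψ = 0.489
Converged at ψ = 0.489.
Then V = ψ·F = 0.4891·94.5 = 46.2 mol/h and L = F − V = 48.3 mol/h.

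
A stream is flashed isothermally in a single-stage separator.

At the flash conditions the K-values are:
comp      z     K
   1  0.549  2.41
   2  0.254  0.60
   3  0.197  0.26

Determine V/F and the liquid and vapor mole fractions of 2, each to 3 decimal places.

Rachford–Rice: g(V/F) = Σ zᵢ(Kᵢ−1)/(1+V/F(Kᵢ−1)) = 0.
Check two-phase: ΣzᵢKᵢ = 1.527 > 1 and Σzᵢ/Kᵢ = 1.409 > 1, so g(0) = 0.527 > 0 and g(1) = -0.409 < 0.
Newton iteration, V/F⁰ = 0.5:
  V/F = 0.500: g = 0.0956, g' = -0.711 → V/F = 0.635
  V/F = 0.635: g = -0.0024, g' = -0.760 → V/F = 0.631
Converged at V/F = 0.631.
Compositions from xᵢ = zᵢ/(1+V/F(Kᵢ−1)), yᵢ = Kᵢxᵢ:
  1: x = 0.290, y = 0.700
  2: x = 0.340, y = 0.204
  3: x = 0.370, y = 0.096

V/F = 0.631, x_2 = 0.340, y_2 = 0.204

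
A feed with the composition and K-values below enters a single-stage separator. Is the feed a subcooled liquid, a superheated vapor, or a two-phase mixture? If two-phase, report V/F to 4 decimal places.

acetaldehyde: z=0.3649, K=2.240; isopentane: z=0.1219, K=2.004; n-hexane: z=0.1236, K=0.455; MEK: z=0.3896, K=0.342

two-phase, V/F = 0.3350

ΣzᵢKᵢ = 1.2511; Σzᵢ/Kᵢ = 1.6346.
Both exceed 1, so a two-phase solution exists.
Material balance + equilibrium reduce to Σ zᵢ(Kᵢ−1)/(1+ψ(Kᵢ−1)) = 0.
Newton–Raphson from ψ = 0.61:
  ψ = 0.6100: g = -0.19564, g' = -0.7822 → ψ = 0.3599
  ψ = 0.3599: g = -0.01695, g' = -0.6810 → ψ = 0.3350
Converged at ψ = 0.3350.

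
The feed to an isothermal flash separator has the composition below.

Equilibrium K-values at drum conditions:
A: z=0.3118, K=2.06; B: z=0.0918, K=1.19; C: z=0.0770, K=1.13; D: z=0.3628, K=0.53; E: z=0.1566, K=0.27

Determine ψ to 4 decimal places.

Material balance + equilibrium reduce to Σ zᵢ(Kᵢ−1)/(1+ψ(Kᵢ−1)) = 0.
Check two-phase: ΣzᵢKᵢ = 1.0731 > 1 and Σzᵢ/Kᵢ = 1.5612 > 1, so g(0) = 0.0731 > 0 and g(1) = -0.5612 < 0.
Iterate (Newton) starting at ψ = 0.5:
  ψ = 0.5000: g = -0.16158, g' = -0.4975 → ψ = 0.1752
  ψ = 0.1752: g = -0.01149, g' = -0.4584 → ψ = 0.1501
  ψ = 0.1501: g = 0.00006, g' = -0.4632 → ψ = 0.1503
Converged at ψ = 0.1503.

ψ = 0.1503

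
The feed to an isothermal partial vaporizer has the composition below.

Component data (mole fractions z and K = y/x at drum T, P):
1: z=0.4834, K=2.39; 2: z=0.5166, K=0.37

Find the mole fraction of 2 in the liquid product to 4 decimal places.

x_2 = 0.6881

Newton–Raphson from ψ = 0.38:
  ψ = 0.3800: g = 0.01179, g' = -0.7543 → ψ = 0.3956
Converged at ψ = 0.3956.
Compositions from xᵢ = zᵢ/(1+ψ(Kᵢ−1)), yᵢ = Kᵢxᵢ:
  1: x = 0.3119, y = 0.7454
  2: x = 0.6881, y = 0.2546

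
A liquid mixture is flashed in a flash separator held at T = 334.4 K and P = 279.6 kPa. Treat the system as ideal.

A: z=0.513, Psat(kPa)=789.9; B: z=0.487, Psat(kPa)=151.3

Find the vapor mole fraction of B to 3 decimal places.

Raoult's law: Kᵢ = Pᵢˢᵃᵗ/P = Pᵢˢᵃᵗ/279.6.
  K_A = 789.9/279.6 = 2.82511, K_B = 151.3/279.6 = 0.54113
Let ψ = V/F and solve Σ zᵢ(Kᵢ−1)/(1+ψ(Kᵢ−1)) = 0.
Feasibility: ΣzᵢKᵢ = 1.713, Σzᵢ/Kᵢ = 1.082 — both > 1, two phases present.
Newton–Raphson from ψ = 0.5:
  ψ = 0.500: g = 0.1995, g' = -0.640 → ψ = 0.812
  ψ = 0.812: g = 0.0211, g' = -0.538 → ψ = 0.851
Converged at ψ = 0.851.
Compositions from xᵢ = zᵢ/(1+ψ(Kᵢ−1)), yᵢ = Kᵢxᵢ:
  A: x = 0.201, y = 0.568
  B: x = 0.799, y = 0.432

y_B = 0.432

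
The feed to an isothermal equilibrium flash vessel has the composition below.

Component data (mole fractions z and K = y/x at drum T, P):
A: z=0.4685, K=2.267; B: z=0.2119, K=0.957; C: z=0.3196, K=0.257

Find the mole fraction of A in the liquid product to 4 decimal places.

x_A = 0.2943

Newton–Raphson from β = 0.5:
  β = 0.5000: g = -0.02375, g' = -0.7289 → β = 0.4674
  β = 0.4674: g = -0.00030, g' = -0.7112 → β = 0.4670
Converged at β = 0.4670.
Compositions from xᵢ = zᵢ/(1+β(Kᵢ−1)), yᵢ = Kᵢxᵢ:
  A: x = 0.2943, y = 0.6673
  B: x = 0.2162, y = 0.2069
  C: x = 0.4894, y = 0.1258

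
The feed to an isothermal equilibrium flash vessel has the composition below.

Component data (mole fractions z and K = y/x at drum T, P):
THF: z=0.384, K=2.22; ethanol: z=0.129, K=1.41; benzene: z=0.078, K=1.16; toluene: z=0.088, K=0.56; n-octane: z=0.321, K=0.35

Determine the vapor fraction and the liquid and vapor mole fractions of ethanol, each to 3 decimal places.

Let ψ = V/F and solve Σ zᵢ(Kᵢ−1)/(1+ψ(Kᵢ−1)) = 0.
g(0) = ΣzᵢKᵢ − 1 = 0.286 and g(1) = 1 − Σzᵢ/Kᵢ = -0.406, so a root lies in (0, 1).
Iterate (Newton) starting at ψ = 0.5:
  ψ = 0.500: g = -0.0123, g' = -0.563 → ψ = 0.478
Converged at ψ = 0.478.
Compositions from xᵢ = zᵢ/(1+ψ(Kᵢ−1)), yᵢ = Kᵢxᵢ:
  THF: x = 0.243, y = 0.538
  ethanol: x = 0.108, y = 0.152
  benzene: x = 0.072, y = 0.084
  toluene: x = 0.111, y = 0.062
  n-octane: x = 0.466, y = 0.163

ψ = 0.478, x_ethanol = 0.108, y_ethanol = 0.152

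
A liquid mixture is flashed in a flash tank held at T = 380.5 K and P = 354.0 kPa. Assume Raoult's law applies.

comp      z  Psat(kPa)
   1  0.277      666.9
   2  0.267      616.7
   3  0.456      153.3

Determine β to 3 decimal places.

Raoult's law: Kᵢ = Pᵢˢᵃᵗ/P = Pᵢˢᵃᵗ/354.0.
  K_1 = 666.9/354.0 = 1.88390, K_2 = 616.7/354.0 = 1.74209, K_3 = 153.3/354.0 = 0.43305
Newton iteration, β⁰ = 0.5:
  β = 0.500: g = -0.0465, g' = -0.468 → β = 0.401
  β = 0.401: g = -0.0010, g' = -0.451 → β = 0.398
Converged at β = 0.398.

β = 0.398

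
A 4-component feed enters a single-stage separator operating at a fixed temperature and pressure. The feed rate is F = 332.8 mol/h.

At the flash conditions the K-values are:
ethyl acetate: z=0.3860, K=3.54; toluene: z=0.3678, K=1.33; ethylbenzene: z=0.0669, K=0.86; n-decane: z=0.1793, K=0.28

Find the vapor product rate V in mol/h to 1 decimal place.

Material balance + equilibrium reduce to Σ zᵢ(Kᵢ−1)/(1+ψ(Kᵢ−1)) = 0.
Check two-phase: ΣzᵢKᵢ = 1.9634 > 1 and Σzᵢ/Kᵢ = 1.1037 > 1, so g(0) = 0.9634 > 0 and g(1) = -0.1037 < 0.
Iterate (Newton) starting at ψ = 0.5:
  ψ = 0.5000: g = 0.32431, g' = -0.7412 → ψ = 0.9375
  ψ = 0.9375: g = -0.02537, g' = -1.1230 → ψ = 0.9149
  ψ = 0.9149: g = -0.00086, g' = -1.0489 → ψ = 0.9141
Converged at ψ = 0.9141.
Then V = ψ·F = 0.9141·332.8 = 304.2 mol/h and L = F − V = 28.6 mol/h.

V = 304.2 mol/h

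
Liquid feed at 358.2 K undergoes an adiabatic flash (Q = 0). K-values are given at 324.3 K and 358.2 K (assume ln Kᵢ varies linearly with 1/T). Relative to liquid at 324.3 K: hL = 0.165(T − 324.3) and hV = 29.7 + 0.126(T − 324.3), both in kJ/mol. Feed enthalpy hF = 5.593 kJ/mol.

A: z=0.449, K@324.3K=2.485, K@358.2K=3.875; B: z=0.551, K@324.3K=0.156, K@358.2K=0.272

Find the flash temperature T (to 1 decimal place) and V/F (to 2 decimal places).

T = 326.0 K, V/F = 0.18

Adiabatic flash: solve Rachford–Rice at each trial T, then check hF = ψ·hV(T) + (1−ψ)·hL(T).
  T = 324.3 K: K = (2.485, 0.156), RR gives ψ = 0.161, H_out = 4.780 kJ/mol
  T = 358.2 K: K = (3.875, 0.272), RR gives ψ = 0.425, H_out = 17.657 kJ/mol
  T = 341.2 K: K = (3.136, 0.209), RR gives ψ = 0.309, H_out = 11.773 kJ/mol
  T = 332.8 K: K = (2.802, 0.181), RR gives ψ = 0.243, H_out = 8.526 kJ/mol
  T = 328.6 K: K = (2.642, 0.168), RR gives ψ = 0.204, H_out = 6.749 kJ/mol
  T = 326.5 K: K = (2.565, 0.162), RR gives ψ = 0.184, H_out = 5.809 kJ/mol
Linear interpolation between T = 324.3 (H_out = 4.780) and T = 326.5 (H_out = 5.809) on hF = 5.593 gives T ≈ 326.0 K, at which ψ = 0.18.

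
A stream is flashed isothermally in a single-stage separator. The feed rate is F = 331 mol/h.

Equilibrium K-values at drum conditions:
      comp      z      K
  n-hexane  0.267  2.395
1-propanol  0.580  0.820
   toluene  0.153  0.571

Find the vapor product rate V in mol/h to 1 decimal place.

V = 194.7 mol/h

Rachford–Rice: g(ψ) = Σ zᵢ(Kᵢ−1)/(1+ψ(Kᵢ−1)) = 0.
g(0) = ΣzᵢKᵢ − 1 = 0.202 and g(1) = 1 − Σzᵢ/Kᵢ = -0.087, so a root lies in (0, 1).
Newton–Raphson from ψ = 0.58:
  ψ = 0.580: g = 0.0019, g' = -0.232 → ψ = 0.588
Converged at ψ = 0.588.
Then V = ψ·F = 0.5884·331 = 194.7 mol/h and L = F − V = 136.3 mol/h.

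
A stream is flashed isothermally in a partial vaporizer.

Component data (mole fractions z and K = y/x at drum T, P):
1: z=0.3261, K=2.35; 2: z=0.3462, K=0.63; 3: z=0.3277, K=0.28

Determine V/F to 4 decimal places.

Material balance + equilibrium reduce to Σ zᵢ(Kᵢ−1)/(1+V/F(Kᵢ−1)) = 0.
Feasibility: ΣzᵢKᵢ = 1.0762, Σzᵢ/Kᵢ = 1.8586 — both > 1, two phases present.
Newton iteration, V/F⁰ = 0.5:
  V/F = 0.5000: g = -0.26301, g' = -0.6979 → V/F = 0.1232
  V/F = 0.1232: g = -0.01564, g' = -0.6935 → V/F = 0.1006
  V/F = 0.1006: g = 0.00017, g' = -0.7093 → V/F = 0.1009
Converged at V/F = 0.1009.

V/F = 0.1009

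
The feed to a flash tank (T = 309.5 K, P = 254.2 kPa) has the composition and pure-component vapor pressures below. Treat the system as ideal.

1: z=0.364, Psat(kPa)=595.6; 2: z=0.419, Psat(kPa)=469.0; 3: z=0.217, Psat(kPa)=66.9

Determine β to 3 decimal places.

Raoult's law: Kᵢ = Pᵢˢᵃᵗ/P = Pᵢˢᵃᵗ/254.2.
  K_1 = 595.6/254.2 = 2.34304, K_2 = 469.0/254.2 = 1.84500, K_3 = 66.9/254.2 = 0.26318
Rachford–Rice: g(β) = Σ zᵢ(Kᵢ−1)/(1+β(Kᵢ−1)) = 0.
g(0) = ΣzᵢKᵢ − 1 = 0.683 and g(1) = 1 − Σzᵢ/Kᵢ = -0.207, so a root lies in (0, 1).
Newton iteration, β⁰ = 0.5:
  β = 0.500: g = 0.2882, g' = -0.678 → β = 0.925
  β = 0.925: g = -0.0853, g' = -1.387 → β = 0.863
  β = 0.863: g = -0.0084, g' = -1.131 → β = 0.856
Converged at β = 0.856.

β = 0.856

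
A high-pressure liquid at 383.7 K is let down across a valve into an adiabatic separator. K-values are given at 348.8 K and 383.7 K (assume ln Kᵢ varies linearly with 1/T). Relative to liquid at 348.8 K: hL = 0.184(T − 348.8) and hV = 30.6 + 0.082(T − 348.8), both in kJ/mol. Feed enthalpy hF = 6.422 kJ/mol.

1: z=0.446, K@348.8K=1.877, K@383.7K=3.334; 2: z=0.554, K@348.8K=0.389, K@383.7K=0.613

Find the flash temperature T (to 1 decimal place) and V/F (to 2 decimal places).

Adiabatic flash: solve Rachford–Rice at each trial T, then check hF = ψ·hV(T) + (1−ψ)·hL(T).
  T = 348.8 K: K = (1.877, 0.389), RR gives ψ = 0.098, H_out = 3.007 kJ/mol
  T = 383.7 K: K = (3.334, 0.613), RR gives ψ = 0.915, H_out = 31.166 kJ/mol
  T = 366.2 K: K = (2.534, 0.493), RR gives ψ = 0.519, H_out = 18.164 kJ/mol
  T = 357.5 K: K = (2.189, 0.439), RR gives ψ = 0.329, H_out = 11.391 kJ/mol
  T = 353.1 K: K = (2.027, 0.413), RR gives ψ = 0.221, H_out = 7.455 kJ/mol
  T = 351.0 K: K = (1.953, 0.401), RR gives ψ = 0.164, H_out = 5.374 kJ/mol
  T = 352.1 K: K = (1.991, 0.408), RR gives ψ = 0.194, H_out = 6.484 kJ/mol
Linear interpolation between T = 351.0 (H_out = 5.374) and T = 352.1 (H_out = 6.484) on hF = 6.422 gives T ≈ 352.0 K, at which ψ = 0.19.

T = 352.0 K, V/F = 0.19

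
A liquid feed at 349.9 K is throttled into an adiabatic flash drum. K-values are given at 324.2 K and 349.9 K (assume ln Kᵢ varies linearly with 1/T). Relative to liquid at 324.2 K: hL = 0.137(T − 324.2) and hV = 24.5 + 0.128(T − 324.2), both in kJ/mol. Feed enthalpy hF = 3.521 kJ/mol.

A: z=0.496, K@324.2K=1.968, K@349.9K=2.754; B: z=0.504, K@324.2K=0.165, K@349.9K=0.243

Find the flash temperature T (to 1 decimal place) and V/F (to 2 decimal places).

Adiabatic flash: solve Rachford–Rice at each trial T, then check hF = ψ·hV(T) + (1−ψ)·hL(T).
  T = 324.2 K: K = (1.968, 0.165), RR gives ψ = 0.073, H_out = 1.797 kJ/mol
  T = 349.9 K: K = (2.754, 0.243), RR gives ψ = 0.368, H_out = 12.449 kJ/mol
  T = 337.0 K: K = (2.341, 0.202), RR gives ψ = 0.246, H_out = 7.740 kJ/mol
  T = 330.6 K: K = (2.150, 0.183), RR gives ψ = 0.169, H_out = 5.001 kJ/mol
  T = 327.4 K: K = (2.058, 0.174), RR gives ψ = 0.124, H_out = 3.471 kJ/mol
  T = 329.0 K: K = (2.104, 0.178), RR gives ψ = 0.147, H_out = 4.252 kJ/mol
Linear interpolation between T = 327.4 (H_out = 3.471) and T = 329.0 (H_out = 4.252) on hF = 3.521 gives T ≈ 327.5 K, at which ψ = 0.13.

T = 327.5 K, V/F = 0.13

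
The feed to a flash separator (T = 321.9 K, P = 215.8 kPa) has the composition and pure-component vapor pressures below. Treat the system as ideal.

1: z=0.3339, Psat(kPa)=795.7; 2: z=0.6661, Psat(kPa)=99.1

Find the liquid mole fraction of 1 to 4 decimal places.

x_1 = 0.1675

Raoult's law: Kᵢ = Pᵢˢᵃᵗ/P = Pᵢˢᵃᵗ/215.8.
  K_1 = 795.7/215.8 = 3.687210, K_2 = 99.1/215.8 = 0.459222
Let β = V/F and solve Σ zᵢ(Kᵢ−1)/(1+β(Kᵢ−1)) = 0.
g(0) = ΣzᵢKᵢ − 1 = 0.5370 and g(1) = 1 − Σzᵢ/Kᵢ = -0.5411, so a root lies in (0, 1).
Iterate (Newton) starting at β = 0.5:
  β = 0.5000: g = -0.11085, g' = -0.8049 → β = 0.3623
  β = 0.3623: g = 0.00667, g' = -0.9203 → β = 0.3695
  β = 0.3695: g = 0.00003, g' = -0.9113 → β = 0.3696
Converged at β = 0.3696.
Compositions from xᵢ = zᵢ/(1+β(Kᵢ−1)), yᵢ = Kᵢxᵢ:
  1: x = 0.1675, y = 0.6177
  2: x = 0.8325, y = 0.3823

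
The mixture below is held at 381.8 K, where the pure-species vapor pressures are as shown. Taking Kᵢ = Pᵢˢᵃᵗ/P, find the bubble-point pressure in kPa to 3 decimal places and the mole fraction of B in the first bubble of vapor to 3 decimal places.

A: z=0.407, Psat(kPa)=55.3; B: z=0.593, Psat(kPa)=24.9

Pbub = 37.273 kPa, y_B = 0.396

At the bubble point ψ → 0, so ΣzᵢKᵢ = 1 with Kᵢ = Pᵢˢᵃᵗ/P ⇒ P = ΣzᵢPᵢˢᵃᵗ.
P = 0.407·55.3 + 0.593·24.9 = 37.273 kPa
yᵢ = zᵢPᵢˢᵃᵗ/P ⇒ y_B = 0.593·24.9/37.273 = 0.396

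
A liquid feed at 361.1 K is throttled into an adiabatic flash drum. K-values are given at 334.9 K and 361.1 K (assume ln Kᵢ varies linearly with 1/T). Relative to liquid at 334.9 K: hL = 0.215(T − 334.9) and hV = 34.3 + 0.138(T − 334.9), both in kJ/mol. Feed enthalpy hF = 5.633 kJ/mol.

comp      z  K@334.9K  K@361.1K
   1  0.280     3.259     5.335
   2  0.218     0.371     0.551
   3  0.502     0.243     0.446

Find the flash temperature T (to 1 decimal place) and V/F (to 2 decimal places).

T = 340.1 K, V/F = 0.13

Adiabatic flash: solve Rachford–Rice at each trial T, then check hF = ψ·hV(T) + (1−ψ)·hL(T).
  T = 334.9 K: K = (3.259, 0.371, 0.243), RR gives ψ = 0.071, H_out = 2.434 kJ/mol
  T = 361.1 K: K = (5.335, 0.551, 0.446), RR gives ψ = 0.369, H_out = 17.546 kJ/mol
  T = 348.0 K: K = (4.209, 0.456, 0.333), RR gives ψ = 0.220, H_out = 10.126 kJ/mol
  T = 341.4 K: K = (3.709, 0.412, 0.285), RR gives ψ = 0.148, H_out = 6.388 kJ/mol
  T = 338.1 K: K = (3.475, 0.391, 0.263), RR gives ψ = 0.110, H_out = 4.429 kJ/mol
  T = 339.8 K: K = (3.594, 0.401, 0.274), RR gives ψ = 0.130, H_out = 5.449 kJ/mol
Linear interpolation between T = 339.8 (H_out = 5.449) and T = 341.4 (H_out = 6.388) on hF = 5.633 gives T ≈ 340.1 K, at which ψ = 0.13.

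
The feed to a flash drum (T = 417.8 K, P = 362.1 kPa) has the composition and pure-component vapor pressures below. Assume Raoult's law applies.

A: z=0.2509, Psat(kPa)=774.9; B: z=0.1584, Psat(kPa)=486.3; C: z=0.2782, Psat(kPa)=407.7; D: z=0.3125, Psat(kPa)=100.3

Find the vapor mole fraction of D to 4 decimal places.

y_D = 0.1122

Raoult's law: Kᵢ = Pᵢˢᵃᵗ/P = Pᵢˢᵃᵗ/362.1.
  K_A = 774.9/362.1 = 2.140017, K_B = 486.3/362.1 = 1.342999, K_C = 407.7/362.1 = 1.125932, K_D = 100.3/362.1 = 0.276995
Material balance + equilibrium reduce to Σ zᵢ(Kᵢ−1)/(1+ψ(Kᵢ−1)) = 0.
Feasibility: ΣzᵢKᵢ = 1.1495, Σzᵢ/Kᵢ = 1.6104 — both > 1, two phases present.
Newton iteration, ψ⁰ = 0.66:
  ψ = 0.6600: g = -0.19229, g' = -0.7200 → ψ = 0.3929
  ψ = 0.3929: g = -0.03679, g' = -0.4927 → ψ = 0.3183
  ψ = 0.3183: g = -0.00092, g' = -0.4704 → ψ = 0.3163
Converged at ψ = 0.3163.
Compositions from xᵢ = zᵢ/(1+ψ(Kᵢ−1)), yᵢ = Kᵢxᵢ:
  A: x = 0.1844, y = 0.3946
  B: x = 0.1429, y = 0.1919
  C: x = 0.2675, y = 0.3012
  D: x = 0.4052, y = 0.1122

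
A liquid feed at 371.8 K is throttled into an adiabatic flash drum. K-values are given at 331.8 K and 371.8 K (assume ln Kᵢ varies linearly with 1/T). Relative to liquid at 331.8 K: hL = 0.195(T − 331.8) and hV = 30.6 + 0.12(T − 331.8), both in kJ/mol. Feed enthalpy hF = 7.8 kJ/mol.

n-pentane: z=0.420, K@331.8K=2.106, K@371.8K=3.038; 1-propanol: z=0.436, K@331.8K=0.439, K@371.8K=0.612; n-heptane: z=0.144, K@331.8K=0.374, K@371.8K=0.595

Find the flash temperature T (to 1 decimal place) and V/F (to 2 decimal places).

Adiabatic flash: solve Rachford–Rice at each trial T, then check hF = ψ·hV(T) + (1−ψ)·hL(T).
  T = 331.8 K: K = (2.106, 0.439, 0.374), RR gives ψ = 0.203, H_out = 6.214 kJ/mol
  T = 371.8 K: K = (3.038, 0.612, 0.595), RR gives ψ = 0.786, H_out = 29.495 kJ/mol
  T = 351.8 K: K = (2.556, 0.523, 0.478), RR gives ψ = 0.487, H_out = 18.085 kJ/mol
  T = 341.8 K: K = (2.327, 0.481, 0.424), RR gives ψ = 0.350, H_out = 12.391 kJ/mol
  T = 336.8 K: K = (2.215, 0.460, 0.399), RR gives ψ = 0.278, H_out = 9.392 kJ/mol
  T = 334.3 K: K = (2.160, 0.449, 0.386), RR gives ψ = 0.241, H_out = 7.830 kJ/mol
  T = 333.1 K: K = (2.134, 0.444, 0.380), RR gives ψ = 0.223, H_out = 7.062 kJ/mol
Linear interpolation between T = 333.1 (H_out = 7.062) and T = 334.3 (H_out = 7.830) on hF = 7.8 gives T ≈ 334.3 K, at which ψ = 0.24.

T = 334.3 K, V/F = 0.24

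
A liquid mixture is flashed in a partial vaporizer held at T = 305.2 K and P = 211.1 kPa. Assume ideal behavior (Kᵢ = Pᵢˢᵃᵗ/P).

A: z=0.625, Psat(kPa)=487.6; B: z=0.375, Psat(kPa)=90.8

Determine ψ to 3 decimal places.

ψ = 0.810

Raoult's law: Kᵢ = Pᵢˢᵃᵗ/P = Pᵢˢᵃᵗ/211.1.
  K_A = 487.6/211.1 = 2.30981, K_B = 90.8/211.1 = 0.43013
Binary case is linear: z₁(K₁−1)(1+ψ(K₂−1)) + z₂(K₂−1)(1+ψ(K₁−1)) = 0
⇒ ψ = [z₁(K₁−1)+z₂(K₂−1)] / [−(K₁−1)(K₂−1)] = 0.6049/0.7464 = 0.810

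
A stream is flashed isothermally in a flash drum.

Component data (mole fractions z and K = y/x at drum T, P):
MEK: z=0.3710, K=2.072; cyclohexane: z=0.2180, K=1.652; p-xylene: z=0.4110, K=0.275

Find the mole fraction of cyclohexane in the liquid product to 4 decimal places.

x_cyclohexane = 0.1767

Rachford–Rice: g(ψ) = Σ zᵢ(Kᵢ−1)/(1+ψ(Kᵢ−1)) = 0.
Check two-phase: ΣzᵢKᵢ = 1.2419 > 1 and Σzᵢ/Kᵢ = 1.8056 > 1, so g(0) = 0.2419 > 0 and g(1) = -0.8056 < 0.
Newton iteration, ψ⁰ = 0.5:
  ψ = 0.5000: g = -0.10129, g' = -0.7650 → ψ = 0.3676
  ψ = 0.3676: g = -0.00629, g' = -0.6812 → ψ = 0.3584
  ψ = 0.3584: g = -0.00002, g' = -0.6777 → ψ = 0.3583
Converged at ψ = 0.3583.
Compositions from xᵢ = zᵢ/(1+ψ(Kᵢ−1)), yᵢ = Kᵢxᵢ:
  MEK: x = 0.2680, y = 0.5554
  cyclohexane: x = 0.1767, y = 0.2919
  p-xylene: x = 0.5552, y = 0.1527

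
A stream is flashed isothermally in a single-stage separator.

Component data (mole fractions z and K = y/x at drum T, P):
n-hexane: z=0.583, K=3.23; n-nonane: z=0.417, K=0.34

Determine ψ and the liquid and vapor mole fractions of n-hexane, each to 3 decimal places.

ψ = 0.696, x_n-hexane = 0.228, y_n-hexane = 0.738

Rachford–Rice: g(ψ) = Σ zᵢ(Kᵢ−1)/(1+ψ(Kᵢ−1)) = 0.
g(0) = ΣzᵢKᵢ − 1 = 1.025 and g(1) = 1 − Σzᵢ/Kᵢ = -0.407, so a root lies in (0, 1).
Binary case is linear: z₁(K₁−1)(1+ψ(K₂−1)) + z₂(K₂−1)(1+ψ(K₁−1)) = 0
⇒ ψ = [z₁(K₁−1)+z₂(K₂−1)] / [−(K₁−1)(K₂−1)] = 1.0249/1.4718 = 0.696
Compositions from xᵢ = zᵢ/(1+ψ(Kᵢ−1)), yᵢ = Kᵢxᵢ:
  n-hexane: x = 0.228, y = 0.738
  n-nonane: x = 0.772, y = 0.262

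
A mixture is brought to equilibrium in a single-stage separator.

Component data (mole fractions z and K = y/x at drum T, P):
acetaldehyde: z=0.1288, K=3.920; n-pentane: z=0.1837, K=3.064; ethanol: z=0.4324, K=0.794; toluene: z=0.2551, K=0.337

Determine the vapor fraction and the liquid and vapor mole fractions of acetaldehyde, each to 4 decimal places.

Iterate (Newton) starting at ψ = 0.51:
  ψ = 0.5100: g = -0.01926, g' = -0.6419 → ψ = 0.4800
  ψ = 0.4800: g = 0.00014, g' = -0.6517 → ψ = 0.4802
Converged at ψ = 0.4802.
Compositions from xᵢ = zᵢ/(1+ψ(Kᵢ−1)), yᵢ = Kᵢxᵢ:
  acetaldehyde: x = 0.0536, y = 0.2102
  n-pentane: x = 0.0923, y = 0.2827
  ethanol: x = 0.4799, y = 0.3810
  toluene: x = 0.3743, y = 0.1261

ψ = 0.4802, x_acetaldehyde = 0.0536, y_acetaldehyde = 0.2102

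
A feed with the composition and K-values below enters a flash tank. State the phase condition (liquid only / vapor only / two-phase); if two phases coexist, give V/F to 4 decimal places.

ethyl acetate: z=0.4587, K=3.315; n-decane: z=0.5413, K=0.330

two-phase, V/F = 0.4508

ΣzᵢKᵢ = 1.6992; Σzᵢ/Kᵢ = 1.7787.
Both exceed 1, so a two-phase solution exists.
Material balance + equilibrium reduce to Σ zᵢ(Kᵢ−1)/(1+ψ(Kᵢ−1)) = 0.
Binary case is linear: z₁(K₁−1)(1+ψ(K₂−1)) + z₂(K₂−1)(1+ψ(K₁−1)) = 0
⇒ ψ = [z₁(K₁−1)+z₂(K₂−1)] / [−(K₁−1)(K₂−1)] = 0.69922/1.55105 = 0.4508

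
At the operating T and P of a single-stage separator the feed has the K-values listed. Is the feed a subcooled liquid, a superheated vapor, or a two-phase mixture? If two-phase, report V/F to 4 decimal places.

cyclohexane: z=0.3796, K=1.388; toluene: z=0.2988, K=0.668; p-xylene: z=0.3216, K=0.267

subcooled liquid

ΣzᵢKᵢ = 0.8124; Σzᵢ/Kᵢ = 1.9253.
Since ΣzᵢKᵢ < 1 the mixture is below its bubble point — single liquid phase.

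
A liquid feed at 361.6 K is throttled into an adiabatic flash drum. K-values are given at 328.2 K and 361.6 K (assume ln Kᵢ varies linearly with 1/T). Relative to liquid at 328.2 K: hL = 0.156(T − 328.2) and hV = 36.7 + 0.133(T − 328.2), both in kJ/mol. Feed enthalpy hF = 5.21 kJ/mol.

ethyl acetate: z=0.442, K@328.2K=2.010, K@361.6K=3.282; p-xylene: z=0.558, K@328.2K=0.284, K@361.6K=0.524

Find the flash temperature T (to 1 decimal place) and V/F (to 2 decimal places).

T = 331.2 K, V/F = 0.13

Adiabatic flash: solve Rachford–Rice at each trial T, then check hF = ψ·hV(T) + (1−ψ)·hL(T).
  T = 328.2 K: K = (2.010, 0.284), RR gives ψ = 0.065, H_out = 2.380 kJ/mol
  T = 361.6 K: K = (3.282, 0.524), RR gives ψ = 0.684, H_out = 29.790 kJ/mol
  T = 344.9 K: K = (2.599, 0.392), RR gives ψ = 0.377, H_out = 16.313 kJ/mol
  T = 336.5 K: K = (2.291, 0.334), RR gives ψ = 0.232, H_out = 9.764 kJ/mol
  T = 332.4 K: K = (2.149, 0.309), RR gives ψ = 0.154, H_out = 6.293 kJ/mol
  T = 330.3 K: K = (2.079, 0.296), RR gives ψ = 0.111, H_out = 4.392 kJ/mol
Linear interpolation between T = 330.3 (H_out = 4.392) and T = 332.4 (H_out = 6.293) on hF = 5.21 gives T ≈ 331.2 K, at which ψ = 0.13.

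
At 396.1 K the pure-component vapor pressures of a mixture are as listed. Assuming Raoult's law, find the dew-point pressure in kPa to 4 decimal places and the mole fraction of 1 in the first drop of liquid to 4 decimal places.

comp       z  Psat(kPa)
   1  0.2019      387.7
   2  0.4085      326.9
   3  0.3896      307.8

At the dew point ψ → 1, so Σzᵢ/Kᵢ = 1 with Kᵢ = Pᵢˢᵃᵗ/P ⇒ 1/P = Σzᵢ/Pᵢˢᵃᵗ.
1/P = 0.2019/387.7 + 0.4085/326.9 + 0.3896/307.8 = 0.0030361 ⇒ P = 329.3658 kPa
xᵢ = zᵢP/Pᵢˢᵃᵗ ⇒ x_1 = 0.2019·329.3658/387.7 = 0.1715

Pdew = 329.3658 kPa, x_1 = 0.1715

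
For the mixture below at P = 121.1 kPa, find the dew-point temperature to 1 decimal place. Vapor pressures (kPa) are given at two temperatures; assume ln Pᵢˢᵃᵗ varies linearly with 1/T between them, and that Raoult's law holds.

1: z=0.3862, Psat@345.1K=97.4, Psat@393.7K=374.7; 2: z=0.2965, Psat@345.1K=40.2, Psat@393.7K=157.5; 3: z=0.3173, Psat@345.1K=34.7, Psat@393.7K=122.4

T = 377.3 K

Dew-point temperature: Σzᵢ·P/Pᵢˢᵃᵗ(T) = 1. Interpolate ln Pᵢˢᵃᵗ = aᵢ + bᵢ/T.
  T = 345.1 K: ΣzᵢP/Pᵢˢᵃᵗ = 2.4807
  T = 393.7 K: ΣzᵢP/Pᵢˢᵃᵗ = 0.6667
  T = 369.4 K: ΣzᵢP/Pᵢˢᵃᵗ = 1.2313
  T = 381.5 K: ΣzᵢP/Pᵢˢᵃᵗ = 0.8983
  T = 375.4 K: ΣzᵢP/Pᵢˢᵃᵗ = 1.0504
  T = 378.4 K: ΣzᵢP/Pᵢˢᵃᵗ = 0.9720
  T = 376.9 K: ΣzᵢP/Pᵢˢᵃᵗ = 1.0103
Interpolating between 376.9 K and 378.4 K gives T ≈ 377.3 K.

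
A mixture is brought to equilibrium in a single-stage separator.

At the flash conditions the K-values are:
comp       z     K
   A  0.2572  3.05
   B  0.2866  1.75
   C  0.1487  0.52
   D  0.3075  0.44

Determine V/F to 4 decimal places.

V/F = 0.6432

Rachford–Rice: g(V/F) = Σ zᵢ(Kᵢ−1)/(1+V/F(Kᵢ−1)) = 0.
Feasibility: ΣzᵢKᵢ = 1.4986, Σzᵢ/Kᵢ = 1.2329 — both > 1, two phases present.
Newton iteration, V/F⁰ = 0.5:
  V/F = 0.5000: g = 0.08362, g' = -0.5942 → V/F = 0.6407
  V/F = 0.6407: g = 0.00145, g' = -0.5815 → V/F = 0.6432
Converged at V/F = 0.6432.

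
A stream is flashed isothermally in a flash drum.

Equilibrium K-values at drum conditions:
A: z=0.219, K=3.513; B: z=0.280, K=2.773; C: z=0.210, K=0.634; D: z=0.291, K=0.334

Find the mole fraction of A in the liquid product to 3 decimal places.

Rachford–Rice: g(β) = Σ zᵢ(Kᵢ−1)/(1+β(Kᵢ−1)) = 0.
g(0) = ΣzᵢKᵢ − 1 = 0.776 and g(1) = 1 − Σzᵢ/Kᵢ = -0.366, so a root lies in (0, 1).
Newton–Raphson from β = 0.5:
  β = 0.500: g = 0.1224, g' = -0.851 → β = 0.644
  β = 0.644: g = 0.0022, g' = -0.837 → β = 0.646
Converged at β = 0.646.
Compositions from xᵢ = zᵢ/(1+β(Kᵢ−1)), yᵢ = Kᵢxᵢ:
  A: x = 0.083, y = 0.293
  B: x = 0.130, y = 0.362
  C: x = 0.275, y = 0.174
  D: x = 0.511, y = 0.171

x_A = 0.083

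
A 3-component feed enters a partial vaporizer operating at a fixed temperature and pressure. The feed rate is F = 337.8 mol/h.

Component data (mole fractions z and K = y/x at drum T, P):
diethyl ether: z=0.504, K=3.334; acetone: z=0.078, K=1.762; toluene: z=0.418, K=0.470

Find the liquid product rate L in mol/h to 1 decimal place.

L = 37.9 mol/h

Let ψ = V/F and solve Σ zᵢ(Kᵢ−1)/(1+ψ(Kᵢ−1)) = 0.
g(0) = ΣzᵢKᵢ − 1 = 1.014 and g(1) = 1 − Σzᵢ/Kᵢ = -0.085, so a root lies in (0, 1).
Newton iteration, ψ⁰ = 0.37:
  ψ = 0.370: g = 0.4020, g' = -1.000 → ψ = 0.772
  ψ = 0.772: g = 0.0822, g' = -0.704 → ψ = 0.889
  ψ = 0.889: g = -0.0009, g' = -0.726 → ψ = 0.888
Converged at ψ = 0.888.
Then V = ψ·F = 0.8877·337.8 = 299.9 mol/h and L = F − V = 37.9 mol/h.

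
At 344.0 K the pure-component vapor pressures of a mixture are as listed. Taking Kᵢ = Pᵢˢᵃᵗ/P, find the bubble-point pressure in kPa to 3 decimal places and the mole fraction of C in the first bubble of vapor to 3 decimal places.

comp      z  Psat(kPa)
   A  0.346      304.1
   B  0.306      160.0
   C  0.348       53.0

Pbub = 172.623 kPa, y_C = 0.107

At the bubble point ψ → 0, so ΣzᵢKᵢ = 1 with Kᵢ = Pᵢˢᵃᵗ/P ⇒ P = ΣzᵢPᵢˢᵃᵗ.
P = 0.346·304.1 + 0.306·160.0 + 0.348·53.0 = 172.623 kPa
yᵢ = zᵢPᵢˢᵃᵗ/P ⇒ y_C = 0.348·53.0/172.623 = 0.107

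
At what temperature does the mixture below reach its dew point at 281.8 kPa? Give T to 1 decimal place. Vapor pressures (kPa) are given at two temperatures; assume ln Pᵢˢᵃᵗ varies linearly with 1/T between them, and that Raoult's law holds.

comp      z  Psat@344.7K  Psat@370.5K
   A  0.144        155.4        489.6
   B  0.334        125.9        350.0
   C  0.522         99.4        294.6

T = 366.4 K

Dew-point temperature: Σzᵢ·P/Pᵢˢᵃᵗ(T) = 1. Interpolate ln Pᵢˢᵃᵗ = aᵢ + bᵢ/T.
  T = 344.7 K: ΣzᵢP/Pᵢˢᵃᵗ = 2.4886
  T = 370.5 K: ΣzᵢP/Pᵢˢᵃᵗ = 0.8511
  T = 357.6 K: ΣzᵢP/Pᵢˢᵃᵗ = 1.4272
  T = 364.1 K: ΣzᵢP/Pᵢˢᵃᵗ = 1.0949
  T = 367.3 K: ΣzᵢP/Pᵢˢᵃᵗ = 0.9643
  T = 365.7 K: ΣzᵢP/Pᵢˢᵃᵗ = 1.0272
Interpolating between 365.7 K and 367.3 K gives T ≈ 366.4 K.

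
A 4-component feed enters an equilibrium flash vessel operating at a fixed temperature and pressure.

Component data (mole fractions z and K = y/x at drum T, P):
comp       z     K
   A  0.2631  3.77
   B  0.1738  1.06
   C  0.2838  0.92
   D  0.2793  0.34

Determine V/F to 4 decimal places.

V/F = 0.5271

Newton–Raphson from V/F = 0.39:
  V/F = 0.3900: g = 0.08885, g' = -0.6896 → V/F = 0.5188
  V/F = 0.5188: g = 0.00512, g' = -0.6238 → V/F = 0.5270
  V/F = 0.5270: g = 0.00001, g' = -0.6222 → V/F = 0.5271
Converged at V/F = 0.5271.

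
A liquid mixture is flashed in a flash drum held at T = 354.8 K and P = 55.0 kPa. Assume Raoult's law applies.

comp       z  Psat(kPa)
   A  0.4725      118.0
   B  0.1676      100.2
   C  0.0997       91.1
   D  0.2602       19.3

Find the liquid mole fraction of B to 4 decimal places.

x_B = 0.0974

Raoult's law: Kᵢ = Pᵢˢᵃᵗ/P = Pᵢˢᵃᵗ/55.0.
  K_A = 118.0/55.0 = 2.145455, K_B = 100.2/55.0 = 1.821818, K_C = 91.1/55.0 = 1.656364, K_D = 19.3/55.0 = 0.350909
Newton iteration, β⁰ = 0.5:
  β = 0.5000: g = 0.24098, g' = -0.5721 → β = 0.9212
  β = 0.9212: g = -0.03755, g' = -0.8783 → β = 0.8784
  β = 0.8784: g = -0.00167, g' = -0.8029 → β = 0.8764
Converged at β = 0.8764.
Compositions from xᵢ = zᵢ/(1+β(Kᵢ−1)), yᵢ = Kᵢxᵢ:
  A: x = 0.2358, y = 0.5059
  B: x = 0.0974, y = 0.1775
  C: x = 0.0633, y = 0.1048
  D: x = 0.6035, y = 0.2118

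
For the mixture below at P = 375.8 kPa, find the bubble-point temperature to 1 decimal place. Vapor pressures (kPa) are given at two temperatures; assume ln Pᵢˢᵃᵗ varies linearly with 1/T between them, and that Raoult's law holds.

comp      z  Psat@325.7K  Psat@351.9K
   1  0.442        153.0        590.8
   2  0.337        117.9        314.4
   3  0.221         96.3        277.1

T = 348.9 K

Bubble-point temperature: ΣzᵢPᵢˢᵃᵗ(T) = P. Interpolate ln Pᵢˢᵃᵗ = aᵢ + bᵢ/T.
  T = 325.7 K: ΣzᵢPᵢˢᵃᵗ = 128.64 kPa
  T = 351.9 K: ΣzᵢPᵢˢᵃᵗ = 428.33 kPa
  T = 338.8 K: ΣzᵢPᵢˢᵃᵗ = 239.38 kPa
  T = 345.4 K: ΣzᵢPᵢˢᵃᵗ = 322.42 kPa
  T = 348.6 K: ΣzᵢPᵢˢᵃᵗ = 371.23 kPa
  T = 350.2 K: ΣzᵢPᵢˢᵃᵗ = 398.01 kPa
Interpolating between 348.6 K and 350.2 K gives T ≈ 348.9 K.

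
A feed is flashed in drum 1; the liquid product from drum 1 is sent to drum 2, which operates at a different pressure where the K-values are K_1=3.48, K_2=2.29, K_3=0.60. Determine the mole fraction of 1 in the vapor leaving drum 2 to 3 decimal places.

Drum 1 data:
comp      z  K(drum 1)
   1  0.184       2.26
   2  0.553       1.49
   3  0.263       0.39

Drum 1:
Rachford–Rice: g(ψ₁) = Σ zᵢ(Kᵢ−1)/(1+ψ₁(Kᵢ−1)) = 0.
Feasibility: ΣzᵢKᵢ = 1.342, Σzᵢ/Kᵢ = 1.127 — both > 1, two phases present.
Newton iteration, ψ₁⁰ = 0.62:
  ψ₁ = 0.620: g = 0.0800, g' = -0.423 → ψ₁ = 0.809
  ψ₁ = 0.809: g = -0.0079, g' = -0.521 → ψ₁ = 0.794
Converged at ψ₁ = 0.794.
Drum-1 compositions:
  1: x = 0.092, y = 0.208
  2: x = 0.398, y = 0.593
  3: x = 0.510, y = 0.199
Drum-2 feed = drum-1 liquid: z₂ = (0.0920, 0.3982, 0.5099).
Drum 2:
Let ψ₂ = V/F and solve Σ zᵢ(Kᵢ−1)/(1+ψ₂(Kᵢ−1)) = 0.
g(0) = ΣzᵢKᵢ − 1 = 0.538 and g(1) = 1 − Σzᵢ/Kᵢ = -0.050, so a root lies in (0, 1).
Newton–Raphson from ψ₂ = 0.45:
  ψ₂ = 0.450: g = 0.1841, g' = -0.513 → ψ₂ = 0.809
  ψ₂ = 0.809: g = 0.0258, g' = -0.400 → ψ₂ = 0.873
  ψ₂ = 0.873: g = 0.0001, g' = -0.396 → ψ₂ = 0.874
Converged at ψ₂ = 0.874.
  1: x = 0.029, y = 0.101
  2: x = 0.187, y = 0.429
  3: x = 0.784, y = 0.470

y_1 (drum 2) = 0.101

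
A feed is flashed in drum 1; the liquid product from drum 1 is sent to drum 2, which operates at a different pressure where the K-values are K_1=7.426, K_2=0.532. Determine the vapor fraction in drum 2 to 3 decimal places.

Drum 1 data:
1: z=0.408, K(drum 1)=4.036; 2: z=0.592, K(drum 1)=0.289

Drum 1:
Rachford–Rice: g(ψ₁) = Σ zᵢ(Kᵢ−1)/(1+ψ₁(Kᵢ−1)) = 0.
g(0) = ΣzᵢKᵢ − 1 = 0.818 and g(1) = 1 − Σzᵢ/Kᵢ = -1.150, so a root lies in (0, 1).
Binary case is linear: z₁(K₁−1)(1+ψ₁(K₂−1)) + z₂(K₂−1)(1+ψ₁(K₁−1)) = 0
⇒ ψ₁ = [z₁(K₁−1)+z₂(K₂−1)] / [−(K₁−1)(K₂−1)] = 0.8178/2.1586 = 0.379
Drum-1 compositions:
  1: x = 0.190, y = 0.766
  2: x = 0.810, y = 0.234
Drum-2 feed = drum-1 liquid: z₂ = (0.1898, 0.8102).
Drum 2:
Newton–Raphson from ψ₂ = 0.5:
  ψ₂ = 0.500: g = -0.2056, g' = -0.744 → ψ₂ = 0.224
  ψ₂ = 0.224: g = 0.0769, g' = -1.541 → ψ₂ = 0.273
  ψ₂ = 0.273: g = 0.0074, g' = -1.264 → ψ₂ = 0.279
Converged at ψ₂ = 0.279.
  1: x = 0.068, y = 0.504
  2: x = 0.932, y = 0.496

V/F (drum 2) = 0.279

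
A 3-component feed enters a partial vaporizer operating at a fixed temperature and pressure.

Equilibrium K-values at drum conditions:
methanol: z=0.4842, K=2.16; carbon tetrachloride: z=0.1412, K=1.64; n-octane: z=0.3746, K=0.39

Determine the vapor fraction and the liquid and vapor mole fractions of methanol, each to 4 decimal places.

ψ = 0.6586, x_methanol = 0.2745, y_methanol = 0.5929

Let ψ = V/F and solve Σ zᵢ(Kᵢ−1)/(1+ψ(Kᵢ−1)) = 0.
g(0) = ΣzᵢKᵢ − 1 = 0.4235 and g(1) = 1 − Σzᵢ/Kᵢ = -0.2708, so a root lies in (0, 1).
Iterate (Newton) starting at ψ = 0.5:
  ψ = 0.5000: g = 0.09516, g' = -0.5828 → ψ = 0.6633
  ψ = 0.6633: g = -0.00292, g' = -0.6298 → ψ = 0.6587
Converged at ψ = 0.6586.
Compositions from xᵢ = zᵢ/(1+ψ(Kᵢ−1)), yᵢ = Kᵢxᵢ:
  methanol: x = 0.2745, y = 0.5929
  carbon tetrachloride: x = 0.0993, y = 0.1629
  n-octane: x = 0.6262, y = 0.2442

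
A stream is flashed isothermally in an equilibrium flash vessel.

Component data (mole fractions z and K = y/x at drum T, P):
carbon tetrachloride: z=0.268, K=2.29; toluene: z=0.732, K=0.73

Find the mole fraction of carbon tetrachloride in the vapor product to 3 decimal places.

Material balance + equilibrium reduce to Σ zᵢ(Kᵢ−1)/(1+V/F(Kᵢ−1)) = 0.
Check two-phase: ΣzᵢKᵢ = 1.148 > 1 and Σzᵢ/Kᵢ = 1.120 > 1, so g(0) = 0.148 > 0 and g(1) = -0.120 < 0.
Binary case is linear: z₁(K₁−1)(1+V/F(K₂−1)) + z₂(K₂−1)(1+V/F(K₁−1)) = 0
⇒ V/F = [z₁(K₁−1)+z₂(K₂−1)] / [−(K₁−1)(K₂−1)] = 0.1481/0.3483 = 0.425
Compositions from xᵢ = zᵢ/(1+V/F(Kᵢ−1)), yᵢ = Kᵢxᵢ:
  carbon tetrachloride: x = 0.173, y = 0.396
  toluene: x = 0.827, y = 0.604

y_carbon tetrachloride = 0.396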